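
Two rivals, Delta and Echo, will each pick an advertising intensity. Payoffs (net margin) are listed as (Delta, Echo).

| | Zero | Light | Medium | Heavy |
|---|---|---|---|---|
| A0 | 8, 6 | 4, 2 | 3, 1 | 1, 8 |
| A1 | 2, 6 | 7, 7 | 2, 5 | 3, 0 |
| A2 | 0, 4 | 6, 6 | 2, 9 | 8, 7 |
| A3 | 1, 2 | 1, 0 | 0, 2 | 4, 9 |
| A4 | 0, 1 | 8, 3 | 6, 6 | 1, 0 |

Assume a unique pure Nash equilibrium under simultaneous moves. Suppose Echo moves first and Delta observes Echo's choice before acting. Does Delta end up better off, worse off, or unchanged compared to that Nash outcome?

Work backward from Delta's decision.
- Zero → Delta plays A0 (best of 8, 2, 0, 1, 0); Echo gets 6.
- Light → Delta plays A4 (best of 4, 7, 6, 1, 8); Echo gets 3.
- Medium → Delta plays A4 (best of 3, 2, 2, 0, 6); Echo gets 6.
- Heavy → Delta plays A2 (best of 1, 3, 8, 4, 1); Echo gets 7.
Echo's induced payoffs are 6, 3, 6, 7, so Echo commits to Heavy. Subgame-perfect outcome: (A2, Heavy) with payoffs (8, 7).
For the simultaneous game, intersect best replies.
Delta's best replies: Zero→A0; Light→A4; Medium→A4; Heavy→A2.
Echo's best replies: A0→Heavy; A1→Light; A2→Medium; A3→Heavy; A4→Medium.
Only (A4, Medium) has each player best-responding; Nash payoffs (6, 6).
Delta earns 8 sequentially versus 6 at the Nash outcome: better off.

better off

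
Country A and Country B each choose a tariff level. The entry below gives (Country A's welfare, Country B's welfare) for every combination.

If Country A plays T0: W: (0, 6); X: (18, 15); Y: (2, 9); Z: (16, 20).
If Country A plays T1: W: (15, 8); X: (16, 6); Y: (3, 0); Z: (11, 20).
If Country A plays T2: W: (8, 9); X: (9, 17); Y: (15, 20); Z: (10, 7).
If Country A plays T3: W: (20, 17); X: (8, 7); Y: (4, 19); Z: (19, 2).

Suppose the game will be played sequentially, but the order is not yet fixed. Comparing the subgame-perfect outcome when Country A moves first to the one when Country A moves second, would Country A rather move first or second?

first

If Country A leads: Country B's best replies are T0→Z, T1→Z, T2→Y, T3→Y; Country A's induced payoffs 16, 11, 15, 4; outcome (T0, Z), payoffs (16, 20).
If Country B leads: Country A's best replies are W→T3, X→T0, Y→T2, Z→T3; Country B's induced payoffs 17, 15, 20, 2; outcome (T2, Y), payoffs (15, 20).
Country A gets 16 moving first and 15 moving second, so Country A prefers to move first.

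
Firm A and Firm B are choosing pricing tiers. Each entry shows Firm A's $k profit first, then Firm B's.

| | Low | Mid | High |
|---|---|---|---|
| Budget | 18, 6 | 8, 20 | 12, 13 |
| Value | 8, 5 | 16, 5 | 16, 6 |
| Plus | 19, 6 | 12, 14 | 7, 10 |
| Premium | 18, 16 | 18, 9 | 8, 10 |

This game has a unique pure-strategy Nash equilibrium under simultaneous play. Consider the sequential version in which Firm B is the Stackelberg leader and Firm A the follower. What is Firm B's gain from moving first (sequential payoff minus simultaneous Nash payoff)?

3

Backward induction with Firm B moving first.
- Low: BR = Plus, leader payoff 6.
- Mid: BR = Premium, leader payoff 9.
- High: BR = Value, leader payoff 6.
Firm B's induced payoffs are 6, 9, 6, so Firm B commits to Mid. Subgame-perfect outcome: (Premium, Mid) with payoffs (18, 9).
Under simultaneous play:
Firm A's best replies: Low→Plus; Mid→Premium; High→Value.
Firm B's best replies: Budget→Mid; Value→High; Plus→Mid; Premium→Low.
The unique mutual best reply is (Value, High), giving (16, 6).
Firm B's commitment gain: 9 − 6 = 3.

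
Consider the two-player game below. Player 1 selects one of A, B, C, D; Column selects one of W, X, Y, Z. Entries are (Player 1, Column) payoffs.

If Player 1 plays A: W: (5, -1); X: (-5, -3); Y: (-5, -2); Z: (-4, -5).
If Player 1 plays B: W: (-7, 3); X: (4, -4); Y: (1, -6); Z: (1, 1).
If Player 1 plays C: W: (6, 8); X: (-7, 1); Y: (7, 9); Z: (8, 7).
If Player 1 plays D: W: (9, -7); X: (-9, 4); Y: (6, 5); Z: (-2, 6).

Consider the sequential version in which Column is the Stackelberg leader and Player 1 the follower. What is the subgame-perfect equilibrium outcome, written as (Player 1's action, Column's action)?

Solve by backward induction (Column leads).
- W → Player 1 plays D (best of 5, -7, 6, 9); Column gets -7.
- X → Player 1 plays B (best of -5, 4, -7, -9); Column gets -4.
- Y → Player 1 plays C (best of -5, 1, 7, 6); Column gets 9.
- Z → Player 1 plays C (best of -4, 1, 8, -2); Column gets 7.
Column's induced payoffs are -7, -4, 9, 7, so Column commits to Y. Subgame-perfect outcome: (C, Y) with payoffs (7, 9).

(C, Y)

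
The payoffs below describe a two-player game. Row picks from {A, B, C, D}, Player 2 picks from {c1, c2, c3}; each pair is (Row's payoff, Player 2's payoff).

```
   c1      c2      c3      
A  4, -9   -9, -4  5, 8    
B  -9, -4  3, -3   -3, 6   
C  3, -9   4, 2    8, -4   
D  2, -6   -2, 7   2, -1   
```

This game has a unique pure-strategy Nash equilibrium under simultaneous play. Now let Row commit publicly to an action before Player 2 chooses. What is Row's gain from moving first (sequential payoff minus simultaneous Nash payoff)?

1

Solve by backward induction (Row leads).
- A → Player 2 plays c3 (best of -9, -4, 8); Row gets 5.
- B → Player 2 plays c3 (best of -4, -3, 6); Row gets -3.
- C → Player 2 plays c2 (best of -9, 2, -4); Row gets 4.
- D → Player 2 plays c2 (best of -6, 7, -1); Row gets -2.
Maximizing over 5, -3, 4, -2, Row chooses A. Subgame-perfect outcome: (A, c3) with payoffs (5, 8).
For the simultaneous game, intersect best replies.
Row's best replies: c1→A; c2→C; c3→C.
Player 2's best replies: A→c3; B→c3; C→c2; D→c2.
The unique mutual best reply is (C, c2), giving (4, 2).
Row's commitment gain: 5 − 4 = 1.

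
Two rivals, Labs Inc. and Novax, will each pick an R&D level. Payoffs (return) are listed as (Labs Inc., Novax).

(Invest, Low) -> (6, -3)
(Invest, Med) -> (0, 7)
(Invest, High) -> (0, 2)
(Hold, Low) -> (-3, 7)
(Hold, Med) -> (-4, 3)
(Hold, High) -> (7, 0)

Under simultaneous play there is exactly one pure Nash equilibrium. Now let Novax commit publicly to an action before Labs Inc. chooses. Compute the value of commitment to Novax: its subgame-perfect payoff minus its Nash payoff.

0

Labs Inc. best-responds to each possible Novax move:
- Low: BR = Invest, leader payoff -3.
- Med: BR = Invest, leader payoff 7.
- High: BR = Hold, leader payoff 0.
Novax's induced payoffs are -3, 7, 0, so Novax commits to Med. Subgame-perfect outcome: (Invest, Med) with payoffs (0, 7).
Under simultaneous play:
Labs Inc.'s best replies: Low→Invest; Med→Invest; High→Hold.
Novax's best replies: Invest→Med; Hold→Low.
Only (Invest, Med) has each player best-responding; Nash payoffs (0, 7).
Novax's commitment gain: 7 − 7 = 0.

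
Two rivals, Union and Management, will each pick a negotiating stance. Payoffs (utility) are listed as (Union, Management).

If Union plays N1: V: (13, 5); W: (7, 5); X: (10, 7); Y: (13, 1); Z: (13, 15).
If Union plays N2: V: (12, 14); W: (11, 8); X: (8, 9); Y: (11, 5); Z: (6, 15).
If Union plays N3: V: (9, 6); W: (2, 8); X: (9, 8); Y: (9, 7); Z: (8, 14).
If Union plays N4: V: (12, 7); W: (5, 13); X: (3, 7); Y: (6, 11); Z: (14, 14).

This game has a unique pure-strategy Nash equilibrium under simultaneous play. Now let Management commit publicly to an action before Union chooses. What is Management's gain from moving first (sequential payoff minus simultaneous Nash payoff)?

Union best-responds to each possible Management move:
- V: Union compares 13, 12, 9, 12 and picks N1; Management would get 5.
- W: Union compares 7, 11, 2, 5 and picks N2; Management would get 8.
- X: Union compares 10, 8, 9, 3 and picks N1; Management would get 7.
- Y: Union compares 13, 11, 9, 6 and picks N1; Management would get 1.
- Z: Union compares 13, 6, 8, 14 and picks N4; Management would get 14.
Management's induced payoffs are 5, 8, 7, 1, 14, so Management commits to Z. Subgame-perfect outcome: (N4, Z) with payoffs (14, 14).
For the simultaneous game, intersect best replies.
Union's best replies: V→N1; W→N2; X→N1; Y→N1; Z→N4.
Management's best replies: N1→Z; N2→Z; N3→Z; N4→Z.
The unique mutual best reply is (N4, Z), giving (14, 14).
Management's commitment gain: 14 − 14 = 0.

0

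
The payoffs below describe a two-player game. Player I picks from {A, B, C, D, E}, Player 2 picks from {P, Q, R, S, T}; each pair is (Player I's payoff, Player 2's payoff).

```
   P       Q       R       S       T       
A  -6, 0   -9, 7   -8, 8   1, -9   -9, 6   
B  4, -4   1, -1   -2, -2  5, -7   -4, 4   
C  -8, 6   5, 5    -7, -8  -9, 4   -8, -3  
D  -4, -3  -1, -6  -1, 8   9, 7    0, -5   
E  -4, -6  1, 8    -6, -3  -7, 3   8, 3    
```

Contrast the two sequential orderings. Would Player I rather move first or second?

If Player I leads: Player 2's best replies are A→R, B→T, C→P, D→R, E→Q; Player I's induced payoffs -8, -4, -8, -1, 1; outcome (E, Q), payoffs (1, 8).
If Player 2 leads: Player I's best replies are P→B, Q→C, R→D, S→D, T→E; Player 2's induced payoffs -4, 5, 8, 7, 3; outcome (D, R), payoffs (-1, 8).
Player I gets 1 moving first and -1 moving second, so Player I prefers to move first.

first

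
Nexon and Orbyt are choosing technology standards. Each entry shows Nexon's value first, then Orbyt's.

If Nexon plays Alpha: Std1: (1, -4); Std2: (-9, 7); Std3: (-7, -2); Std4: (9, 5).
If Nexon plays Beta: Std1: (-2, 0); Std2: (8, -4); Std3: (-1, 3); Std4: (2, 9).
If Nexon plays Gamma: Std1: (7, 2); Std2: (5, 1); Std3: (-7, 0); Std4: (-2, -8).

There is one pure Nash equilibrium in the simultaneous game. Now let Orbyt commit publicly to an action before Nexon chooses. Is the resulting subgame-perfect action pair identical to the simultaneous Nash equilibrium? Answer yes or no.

Work backward from Nexon's decision.
- Std1 → Nexon plays Gamma (best of 1, -2, 7); Orbyt gets 2.
- Std2 → Nexon plays Beta (best of -9, 8, 5); Orbyt gets -4.
- Std3 → Nexon plays Beta (best of -7, -1, -7); Orbyt gets 3.
- Std4 → Nexon plays Alpha (best of 9, 2, -2); Orbyt gets 5.
Maximizing over 2, -4, 3, 5, Orbyt chooses Std4. Subgame-perfect outcome: (Alpha, Std4) with payoffs (9, 5).
Now find the simultaneous Nash equilibrium.
Nexon's best replies: Std1→Gamma; Std2→Beta; Std3→Beta; Std4→Alpha.
Orbyt's best replies: Alpha→Std2; Beta→Std4; Gamma→Std1.
The unique mutual best reply is (Gamma, Std1), giving (7, 2).
Sequential outcome (Alpha, Std4) differs from the Nash profile (Gamma, Std1).

no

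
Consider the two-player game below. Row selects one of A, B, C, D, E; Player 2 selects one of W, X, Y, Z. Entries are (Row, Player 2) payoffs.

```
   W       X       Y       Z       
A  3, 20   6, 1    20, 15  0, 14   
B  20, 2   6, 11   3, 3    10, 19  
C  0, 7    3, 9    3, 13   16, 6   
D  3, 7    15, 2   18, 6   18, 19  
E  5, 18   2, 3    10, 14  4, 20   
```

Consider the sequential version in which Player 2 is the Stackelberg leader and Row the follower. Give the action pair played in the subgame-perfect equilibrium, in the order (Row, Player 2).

(D, Z)

Row best-responds to each possible Player 2 move:
- W: Row compares 3, 20, 0, 3, 5 and picks B; Player 2 would get 2.
- X: Row compares 6, 6, 3, 15, 2 and picks D; Player 2 would get 2.
- Y: Row compares 20, 3, 3, 18, 10 and picks A; Player 2 would get 15.
- Z: Row compares 0, 10, 16, 18, 4 and picks D; Player 2 would get 19.
Among 2, 2, 15, 19, the best is 19 at Z. Subgame-perfect outcome: (D, Z) with payoffs (18, 19).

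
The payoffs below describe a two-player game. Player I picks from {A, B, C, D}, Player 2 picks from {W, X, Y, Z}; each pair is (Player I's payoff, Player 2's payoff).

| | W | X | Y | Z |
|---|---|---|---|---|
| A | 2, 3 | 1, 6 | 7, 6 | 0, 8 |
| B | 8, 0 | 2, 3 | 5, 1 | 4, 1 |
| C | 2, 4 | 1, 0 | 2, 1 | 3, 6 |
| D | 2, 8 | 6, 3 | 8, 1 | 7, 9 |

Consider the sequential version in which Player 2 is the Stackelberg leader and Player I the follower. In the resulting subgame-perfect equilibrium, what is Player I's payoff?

Solve by backward induction (Player 2 leads).
- W → Player I plays B (best of 2, 8, 2, 2); Player 2 gets 0.
- X → Player I plays D (best of 1, 2, 1, 6); Player 2 gets 3.
- Y → Player I plays D (best of 7, 5, 2, 8); Player 2 gets 1.
- Z → Player I plays D (best of 0, 4, 3, 7); Player 2 gets 9.
Player 2's induced payoffs are 0, 3, 1, 9, so Player 2 commits to Z. Subgame-perfect outcome: (D, Z) with payoffs (7, 9).

7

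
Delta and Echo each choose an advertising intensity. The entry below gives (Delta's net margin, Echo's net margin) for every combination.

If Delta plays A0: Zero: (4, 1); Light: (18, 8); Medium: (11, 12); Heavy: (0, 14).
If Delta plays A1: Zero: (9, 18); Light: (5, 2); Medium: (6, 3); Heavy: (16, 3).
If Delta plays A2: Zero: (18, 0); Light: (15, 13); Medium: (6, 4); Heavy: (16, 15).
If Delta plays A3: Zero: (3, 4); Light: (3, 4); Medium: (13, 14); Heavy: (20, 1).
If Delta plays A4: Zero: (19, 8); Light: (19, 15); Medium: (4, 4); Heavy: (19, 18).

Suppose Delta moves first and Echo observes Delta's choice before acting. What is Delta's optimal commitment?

Backward induction with Delta moving first.
- A0: Echo compares 1, 8, 12, 14 and picks Heavy; Delta would get 0.
- A1: Echo compares 18, 2, 3, 3 and picks Zero; Delta would get 9.
- A2: Echo compares 0, 13, 4, 15 and picks Heavy; Delta would get 16.
- A3: Echo compares 4, 4, 14, 1 and picks Medium; Delta would get 13.
- A4: Echo compares 8, 15, 4, 18 and picks Heavy; Delta would get 19.
Maximizing over 0, 9, 16, 13, 19, Delta chooses A4. Subgame-perfect outcome: (A4, Heavy) with payoffs (19, 18).

A4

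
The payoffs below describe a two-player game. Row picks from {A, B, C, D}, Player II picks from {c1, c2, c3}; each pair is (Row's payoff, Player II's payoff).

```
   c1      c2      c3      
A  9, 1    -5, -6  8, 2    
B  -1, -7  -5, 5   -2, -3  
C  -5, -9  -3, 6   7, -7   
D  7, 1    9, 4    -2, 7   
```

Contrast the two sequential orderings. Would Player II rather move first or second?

first

If Row leads: Player II's best replies are A→c3, B→c2, C→c2, D→c3; Row's induced payoffs 8, -5, -3, -2; outcome (A, c3), payoffs (8, 2).
If Player II leads: Row's best replies are c1→A, c2→D, c3→A; Player II's induced payoffs 1, 4, 2; outcome (D, c2), payoffs (9, 4).
Player II gets 4 moving first and 2 moving second, so Player II prefers to move first.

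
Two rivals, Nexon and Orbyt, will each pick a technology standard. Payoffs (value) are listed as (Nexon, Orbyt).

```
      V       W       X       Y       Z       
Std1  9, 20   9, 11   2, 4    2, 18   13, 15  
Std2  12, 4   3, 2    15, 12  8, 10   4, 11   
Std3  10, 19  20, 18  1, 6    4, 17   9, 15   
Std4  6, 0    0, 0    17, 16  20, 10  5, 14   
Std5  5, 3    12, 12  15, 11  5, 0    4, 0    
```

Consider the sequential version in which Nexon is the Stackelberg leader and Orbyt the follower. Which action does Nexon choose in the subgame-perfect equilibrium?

Solve by backward induction (Nexon leads).
- Std1: Orbyt compares 20, 11, 4, 18, 15 and picks V; Nexon would get 9.
- Std2: Orbyt compares 4, 2, 12, 10, 11 and picks X; Nexon would get 15.
- Std3: Orbyt compares 19, 18, 6, 17, 15 and picks V; Nexon would get 10.
- Std4: Orbyt compares 0, 0, 16, 10, 14 and picks X; Nexon would get 17.
- Std5: Orbyt compares 3, 12, 11, 0, 0 and picks W; Nexon would get 12.
Among 9, 15, 10, 17, 12, the best is 17 at Std4. Subgame-perfect outcome: (Std4, X) with payoffs (17, 16).

Std4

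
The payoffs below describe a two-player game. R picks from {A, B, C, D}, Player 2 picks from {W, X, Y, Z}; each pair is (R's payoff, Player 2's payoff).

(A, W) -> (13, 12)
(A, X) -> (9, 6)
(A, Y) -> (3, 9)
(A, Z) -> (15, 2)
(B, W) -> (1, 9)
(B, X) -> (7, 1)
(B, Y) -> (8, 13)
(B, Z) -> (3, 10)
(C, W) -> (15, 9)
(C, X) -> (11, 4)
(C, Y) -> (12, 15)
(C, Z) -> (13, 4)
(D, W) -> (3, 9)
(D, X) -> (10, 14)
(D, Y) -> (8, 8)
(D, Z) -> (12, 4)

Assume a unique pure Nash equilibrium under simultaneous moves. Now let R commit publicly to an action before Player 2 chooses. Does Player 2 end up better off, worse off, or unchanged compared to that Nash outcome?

Backward induction with R moving first.
- A → Player 2 plays W (best of 12, 6, 9, 2); R gets 13.
- B → Player 2 plays Y (best of 9, 1, 13, 10); R gets 8.
- C → Player 2 plays Y (best of 9, 4, 15, 4); R gets 12.
- D → Player 2 plays X (best of 9, 14, 8, 4); R gets 10.
Maximizing over 13, 8, 12, 10, R chooses A. Subgame-perfect outcome: (A, W) with payoffs (13, 12).
Under simultaneous play:
R's best replies: W→C; X→C; Y→C; Z→A.
Player 2's best replies: A→W; B→Y; C→Y; D→X.
Only (C, Y) has each player best-responding; Nash payoffs (12, 15).
Player 2 earns 12 sequentially versus 15 at the Nash outcome: worse off.

worse off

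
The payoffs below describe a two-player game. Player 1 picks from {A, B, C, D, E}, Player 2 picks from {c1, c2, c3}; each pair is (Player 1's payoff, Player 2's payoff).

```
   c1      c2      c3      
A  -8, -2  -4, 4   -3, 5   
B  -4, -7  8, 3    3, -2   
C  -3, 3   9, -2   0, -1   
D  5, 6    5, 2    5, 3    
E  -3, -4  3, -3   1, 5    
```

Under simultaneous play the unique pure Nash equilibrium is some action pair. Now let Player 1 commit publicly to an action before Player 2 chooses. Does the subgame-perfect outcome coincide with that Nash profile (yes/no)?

no

Work backward from Player 2's decision.
- A: BR = c3, leader payoff -3.
- B: BR = c2, leader payoff 8.
- C: BR = c1, leader payoff -3.
- D: BR = c1, leader payoff 5.
- E: BR = c3, leader payoff 1.
Player 1's induced payoffs are -3, 8, -3, 5, 1, so Player 1 commits to B. Subgame-perfect outcome: (B, c2) with payoffs (8, 3).
For the simultaneous game, intersect best replies.
Player 1's best replies: c1→D; c2→C; c3→D.
Player 2's best replies: A→c3; B→c2; C→c1; D→c1; E→c3.
The unique mutual best reply is (D, c1), giving (5, 6).
Sequential outcome (B, c2) differs from the Nash profile (D, c1).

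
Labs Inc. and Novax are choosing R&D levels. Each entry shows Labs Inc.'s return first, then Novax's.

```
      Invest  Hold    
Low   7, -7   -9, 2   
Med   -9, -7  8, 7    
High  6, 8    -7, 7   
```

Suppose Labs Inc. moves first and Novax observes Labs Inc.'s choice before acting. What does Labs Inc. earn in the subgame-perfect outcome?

Solve by backward induction (Labs Inc. leads).
- Low → Novax plays Hold (best of -7, 2); Labs Inc. gets -9.
- Med → Novax plays Hold (best of -7, 7); Labs Inc. gets 8.
- High → Novax plays Invest (best of 8, 7); Labs Inc. gets 6.
Maximizing over -9, 8, 6, Labs Inc. chooses Med. Subgame-perfect outcome: (Med, Hold) with payoffs (8, 7).

8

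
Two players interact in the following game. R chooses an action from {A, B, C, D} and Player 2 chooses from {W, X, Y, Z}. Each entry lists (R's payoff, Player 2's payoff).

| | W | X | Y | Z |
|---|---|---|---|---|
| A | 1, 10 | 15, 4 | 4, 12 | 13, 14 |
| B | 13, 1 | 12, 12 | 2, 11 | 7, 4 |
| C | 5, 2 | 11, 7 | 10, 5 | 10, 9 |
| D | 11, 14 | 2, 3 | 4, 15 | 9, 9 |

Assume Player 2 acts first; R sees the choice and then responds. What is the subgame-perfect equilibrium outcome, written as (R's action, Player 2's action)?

R best-responds to each possible Player 2 move:
- W: BR = B, leader payoff 1.
- X: BR = A, leader payoff 4.
- Y: BR = C, leader payoff 5.
- Z: BR = A, leader payoff 14.
Player 2's induced payoffs are 1, 4, 5, 14, so Player 2 commits to Z. Subgame-perfect outcome: (A, Z) with payoffs (13, 14).

(A, Z)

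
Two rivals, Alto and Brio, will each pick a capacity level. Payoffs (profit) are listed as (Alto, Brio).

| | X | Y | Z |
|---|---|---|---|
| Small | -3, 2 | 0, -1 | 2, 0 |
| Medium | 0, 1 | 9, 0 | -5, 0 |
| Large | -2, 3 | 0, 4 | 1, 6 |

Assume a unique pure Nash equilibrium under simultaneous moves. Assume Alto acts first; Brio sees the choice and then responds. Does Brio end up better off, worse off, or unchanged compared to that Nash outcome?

Work backward from Brio's decision.
- Small: Brio compares 2, -1, 0 and picks X; Alto would get -3.
- Medium: Brio compares 1, 0, 0 and picks X; Alto would get 0.
- Large: Brio compares 3, 4, 6 and picks Z; Alto would get 1.
Alto's induced payoffs are -3, 0, 1, so Alto commits to Large. Subgame-perfect outcome: (Large, Z) with payoffs (1, 6).
Under simultaneous play:
Alto's best replies: X→Medium; Y→Medium; Z→Small.
Brio's best replies: Small→X; Medium→X; Large→Z.
Only (Medium, X) has each player best-responding; Nash payoffs (0, 1).
Brio earns 6 sequentially versus 1 at the Nash outcome: better off.

better off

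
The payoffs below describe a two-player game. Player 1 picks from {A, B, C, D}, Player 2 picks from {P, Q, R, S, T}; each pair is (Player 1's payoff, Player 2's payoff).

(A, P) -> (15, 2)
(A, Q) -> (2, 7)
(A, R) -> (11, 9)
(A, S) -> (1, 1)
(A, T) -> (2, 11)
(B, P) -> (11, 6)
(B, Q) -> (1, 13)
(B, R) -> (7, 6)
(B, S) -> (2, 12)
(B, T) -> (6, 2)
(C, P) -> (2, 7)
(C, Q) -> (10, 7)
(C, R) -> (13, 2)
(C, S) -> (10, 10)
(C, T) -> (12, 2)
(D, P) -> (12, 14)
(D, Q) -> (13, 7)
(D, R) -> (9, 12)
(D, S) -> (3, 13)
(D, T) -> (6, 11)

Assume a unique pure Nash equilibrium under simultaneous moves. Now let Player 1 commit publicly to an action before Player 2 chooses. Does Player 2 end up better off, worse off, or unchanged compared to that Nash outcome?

better off

Work backward from Player 2's decision.
- A: Player 2 compares 2, 7, 9, 1, 11 and picks T; Player 1 would get 2.
- B: Player 2 compares 6, 13, 6, 12, 2 and picks Q; Player 1 would get 1.
- C: Player 2 compares 7, 7, 2, 10, 2 and picks S; Player 1 would get 10.
- D: Player 2 compares 14, 7, 12, 13, 11 and picks P; Player 1 would get 12.
Among 2, 1, 10, 12, the best is 12 at D. Subgame-perfect outcome: (D, P) with payoffs (12, 14).
For the simultaneous game, intersect best replies.
Player 1's best replies: P→A; Q→D; R→C; S→C; T→C.
Player 2's best replies: A→T; B→Q; C→S; D→P.
The unique mutual best reply is (C, S), giving (10, 10).
Player 2 earns 14 sequentially versus 10 at the Nash outcome: better off.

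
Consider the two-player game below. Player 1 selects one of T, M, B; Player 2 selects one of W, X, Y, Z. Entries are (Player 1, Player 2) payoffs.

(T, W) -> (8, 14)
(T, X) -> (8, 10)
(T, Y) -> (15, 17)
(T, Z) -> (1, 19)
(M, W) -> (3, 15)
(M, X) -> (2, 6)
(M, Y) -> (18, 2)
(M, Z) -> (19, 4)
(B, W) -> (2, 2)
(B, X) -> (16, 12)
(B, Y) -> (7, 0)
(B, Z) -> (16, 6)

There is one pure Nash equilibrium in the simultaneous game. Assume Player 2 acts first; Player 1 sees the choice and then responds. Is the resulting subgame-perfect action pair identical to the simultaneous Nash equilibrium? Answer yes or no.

no

Solve by backward induction (Player 2 leads).
- W: Player 1 compares 8, 3, 2 and picks T; Player 2 would get 14.
- X: Player 1 compares 8, 2, 16 and picks B; Player 2 would get 12.
- Y: Player 1 compares 15, 18, 7 and picks M; Player 2 would get 2.
- Z: Player 1 compares 1, 19, 16 and picks M; Player 2 would get 4.
Player 2's induced payoffs are 14, 12, 2, 4, so Player 2 commits to W. Subgame-perfect outcome: (T, W) with payoffs (8, 14).
Under simultaneous play:
Player 1's best replies: W→T; X→B; Y→M; Z→M.
Player 2's best replies: T→Z; M→W; B→X.
Only (B, X) has each player best-responding; Nash payoffs (16, 12).
Sequential outcome (T, W) differs from the Nash profile (B, X).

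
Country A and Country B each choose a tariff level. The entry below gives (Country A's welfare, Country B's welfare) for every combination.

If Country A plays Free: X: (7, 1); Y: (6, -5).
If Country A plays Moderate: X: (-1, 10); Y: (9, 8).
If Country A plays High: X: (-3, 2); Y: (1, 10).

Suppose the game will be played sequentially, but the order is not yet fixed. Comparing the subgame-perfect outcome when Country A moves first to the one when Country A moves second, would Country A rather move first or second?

second

If Country A leads: Country B's best replies are Free→X, Moderate→X, High→Y; Country A's induced payoffs 7, -1, 1; outcome (Free, X), payoffs (7, 1).
If Country B leads: Country A's best replies are X→Free, Y→Moderate; Country B's induced payoffs 1, 8; outcome (Moderate, Y), payoffs (9, 8).
Country A gets 7 moving first and 9 moving second, so Country A prefers to move second.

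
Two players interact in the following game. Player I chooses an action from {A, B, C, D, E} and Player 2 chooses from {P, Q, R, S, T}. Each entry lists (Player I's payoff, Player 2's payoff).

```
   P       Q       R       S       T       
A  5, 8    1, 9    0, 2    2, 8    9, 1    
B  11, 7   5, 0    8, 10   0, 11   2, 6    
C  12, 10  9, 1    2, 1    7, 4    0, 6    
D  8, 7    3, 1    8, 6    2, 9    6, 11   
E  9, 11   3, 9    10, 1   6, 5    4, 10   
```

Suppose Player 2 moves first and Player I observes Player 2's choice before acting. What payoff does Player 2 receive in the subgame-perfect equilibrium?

Work backward from Player I's decision.
- P: Player I compares 5, 11, 12, 8, 9 and picks C; Player 2 would get 10.
- Q: Player I compares 1, 5, 9, 3, 3 and picks C; Player 2 would get 1.
- R: Player I compares 0, 8, 2, 8, 10 and picks E; Player 2 would get 1.
- S: Player I compares 2, 0, 7, 2, 6 and picks C; Player 2 would get 4.
- T: Player I compares 9, 2, 0, 6, 4 and picks A; Player 2 would get 1.
Among 10, 1, 1, 4, 1, the best is 10 at P. Subgame-perfect outcome: (C, P) with payoffs (12, 10).

10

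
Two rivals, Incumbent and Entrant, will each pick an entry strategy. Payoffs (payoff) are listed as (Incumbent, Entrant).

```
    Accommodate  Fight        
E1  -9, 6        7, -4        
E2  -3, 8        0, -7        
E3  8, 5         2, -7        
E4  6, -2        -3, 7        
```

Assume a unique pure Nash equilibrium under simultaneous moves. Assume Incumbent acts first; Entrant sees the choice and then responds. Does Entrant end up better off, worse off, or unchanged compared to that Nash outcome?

unchanged

Solve by backward induction (Incumbent leads).
- E1 → Entrant plays Accommodate (best of 6, -4); Incumbent gets -9.
- E2 → Entrant plays Accommodate (best of 8, -7); Incumbent gets -3.
- E3 → Entrant plays Accommodate (best of 5, -7); Incumbent gets 8.
- E4 → Entrant plays Fight (best of -2, 7); Incumbent gets -3.
Incumbent's induced payoffs are -9, -3, 8, -3, so Incumbent commits to E3. Subgame-perfect outcome: (E3, Accommodate) with payoffs (8, 5).
For the simultaneous game, intersect best replies.
Incumbent's best replies: Accommodate→E3; Fight→E1.
Entrant's best replies: E1→Accommodate; E2→Accommodate; E3→Accommodate; E4→Fight.
The unique mutual best reply is (E3, Accommodate), giving (8, 5).
Entrant earns 5 sequentially versus 5 at the Nash outcome: unchanged.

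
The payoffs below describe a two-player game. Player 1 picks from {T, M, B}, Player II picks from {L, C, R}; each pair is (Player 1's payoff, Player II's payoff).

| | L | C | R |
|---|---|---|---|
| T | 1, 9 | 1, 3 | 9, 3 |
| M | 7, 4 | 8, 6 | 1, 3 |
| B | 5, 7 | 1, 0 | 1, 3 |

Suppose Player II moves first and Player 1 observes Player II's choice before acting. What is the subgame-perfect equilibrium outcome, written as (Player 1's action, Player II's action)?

Backward induction with Player II moving first.
- L: Player 1 compares 1, 7, 5 and picks M; Player II would get 4.
- C: Player 1 compares 1, 8, 1 and picks M; Player II would get 6.
- R: Player 1 compares 9, 1, 1 and picks T; Player II would get 3.
Maximizing over 4, 6, 3, Player II chooses C. Subgame-perfect outcome: (M, C) with payoffs (8, 6).

(M, C)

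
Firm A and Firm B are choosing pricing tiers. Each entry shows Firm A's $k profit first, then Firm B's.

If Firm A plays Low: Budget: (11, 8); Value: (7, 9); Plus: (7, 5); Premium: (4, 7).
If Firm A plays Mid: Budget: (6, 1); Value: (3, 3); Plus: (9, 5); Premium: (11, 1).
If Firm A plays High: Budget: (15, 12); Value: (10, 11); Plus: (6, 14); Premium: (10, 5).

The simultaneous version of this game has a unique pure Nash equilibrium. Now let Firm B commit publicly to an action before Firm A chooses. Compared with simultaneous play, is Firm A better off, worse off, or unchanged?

Work backward from Firm A's decision.
- Budget: BR = High, leader payoff 12.
- Value: BR = High, leader payoff 11.
- Plus: BR = Mid, leader payoff 5.
- Premium: BR = Mid, leader payoff 1.
Firm B's induced payoffs are 12, 11, 5, 1, so Firm B commits to Budget. Subgame-perfect outcome: (High, Budget) with payoffs (15, 12).
Now find the simultaneous Nash equilibrium.
Firm A's best replies: Budget→High; Value→High; Plus→Mid; Premium→Mid.
Firm B's best replies: Low→Value; Mid→Plus; High→Plus.
Only (Mid, Plus) has each player best-responding; Nash payoffs (9, 5).
Firm A earns 15 sequentially versus 9 at the Nash outcome: better off.

better off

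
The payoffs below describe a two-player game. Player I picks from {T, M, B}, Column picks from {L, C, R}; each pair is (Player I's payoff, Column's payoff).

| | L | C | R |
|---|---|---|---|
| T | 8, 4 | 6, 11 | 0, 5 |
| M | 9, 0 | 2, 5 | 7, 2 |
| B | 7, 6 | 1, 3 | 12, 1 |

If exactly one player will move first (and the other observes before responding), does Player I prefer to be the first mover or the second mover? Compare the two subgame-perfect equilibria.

first

If Player I leads: Column's best replies are T→C, M→C, B→L; Player I's induced payoffs 6, 2, 7; outcome (B, L), payoffs (7, 6).
If Column leads: Player I's best replies are L→M, C→T, R→B; Column's induced payoffs 0, 11, 1; outcome (T, C), payoffs (6, 11).
Player I gets 7 moving first and 6 moving second, so Player I prefers to move first.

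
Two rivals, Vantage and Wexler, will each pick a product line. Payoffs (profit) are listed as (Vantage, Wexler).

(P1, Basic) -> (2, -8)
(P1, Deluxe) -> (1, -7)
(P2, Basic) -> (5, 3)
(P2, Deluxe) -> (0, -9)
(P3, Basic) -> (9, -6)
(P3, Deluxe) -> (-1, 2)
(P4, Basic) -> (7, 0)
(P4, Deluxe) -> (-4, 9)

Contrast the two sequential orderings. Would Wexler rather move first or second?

If Vantage leads: Wexler's best replies are P1→Deluxe, P2→Basic, P3→Deluxe, P4→Deluxe; Vantage's induced payoffs 1, 5, -1, -4; outcome (P2, Basic), payoffs (5, 3).
If Wexler leads: Vantage's best replies are Basic→P3, Deluxe→P1; Wexler's induced payoffs -6, -7; outcome (P3, Basic), payoffs (9, -6).
Wexler gets -6 moving first and 3 moving second, so Wexler prefers to move second.

second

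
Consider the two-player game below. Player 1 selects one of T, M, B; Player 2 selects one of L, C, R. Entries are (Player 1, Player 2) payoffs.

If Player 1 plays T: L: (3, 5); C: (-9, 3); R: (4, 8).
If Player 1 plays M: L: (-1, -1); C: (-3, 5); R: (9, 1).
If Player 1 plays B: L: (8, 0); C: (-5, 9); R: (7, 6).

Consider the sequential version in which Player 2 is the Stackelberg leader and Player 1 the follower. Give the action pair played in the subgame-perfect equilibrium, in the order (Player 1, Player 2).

(M, C)

Backward induction with Player 2 moving first.
- L → Player 1 plays B (best of 3, -1, 8); Player 2 gets 0.
- C → Player 1 plays M (best of -9, -3, -5); Player 2 gets 5.
- R → Player 1 plays M (best of 4, 9, 7); Player 2 gets 1.
Among 0, 5, 1, the best is 5 at C. Subgame-perfect outcome: (M, C) with payoffs (-3, 5).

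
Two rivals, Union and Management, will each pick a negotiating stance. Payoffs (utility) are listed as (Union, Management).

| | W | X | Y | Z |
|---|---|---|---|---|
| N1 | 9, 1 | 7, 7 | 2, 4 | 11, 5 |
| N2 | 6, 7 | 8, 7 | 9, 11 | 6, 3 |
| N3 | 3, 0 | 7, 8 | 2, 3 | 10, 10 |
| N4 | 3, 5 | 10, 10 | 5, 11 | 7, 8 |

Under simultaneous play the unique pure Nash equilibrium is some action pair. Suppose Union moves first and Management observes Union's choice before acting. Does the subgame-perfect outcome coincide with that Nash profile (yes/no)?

no

Work backward from Management's decision.
- N1 → Management plays X (best of 1, 7, 4, 5); Union gets 7.
- N2 → Management plays Y (best of 7, 7, 11, 3); Union gets 9.
- N3 → Management plays Z (best of 0, 8, 3, 10); Union gets 10.
- N4 → Management plays Y (best of 5, 10, 11, 8); Union gets 5.
Among 7, 9, 10, 5, the best is 10 at N3. Subgame-perfect outcome: (N3, Z) with payoffs (10, 10).
Now find the simultaneous Nash equilibrium.
Union's best replies: W→N1; X→N4; Y→N2; Z→N1.
Management's best replies: N1→X; N2→Y; N3→Z; N4→Y.
The unique mutual best reply is (N2, Y), giving (9, 11).
Sequential outcome (N3, Z) differs from the Nash profile (N2, Y).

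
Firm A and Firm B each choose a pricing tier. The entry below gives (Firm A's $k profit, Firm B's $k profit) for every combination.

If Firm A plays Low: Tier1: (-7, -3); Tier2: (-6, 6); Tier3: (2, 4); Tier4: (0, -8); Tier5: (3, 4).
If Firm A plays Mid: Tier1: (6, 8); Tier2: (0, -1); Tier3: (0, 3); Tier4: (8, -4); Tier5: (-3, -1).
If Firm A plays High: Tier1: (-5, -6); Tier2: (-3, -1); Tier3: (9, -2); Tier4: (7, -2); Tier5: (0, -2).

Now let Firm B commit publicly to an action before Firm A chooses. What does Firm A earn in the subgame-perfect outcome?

Backward induction with Firm B moving first.
- Tier1: BR = Mid, leader payoff 8.
- Tier2: BR = Mid, leader payoff -1.
- Tier3: BR = High, leader payoff -2.
- Tier4: BR = Mid, leader payoff -4.
- Tier5: BR = Low, leader payoff 4.
Among 8, -1, -2, -4, 4, the best is 8 at Tier1. Subgame-perfect outcome: (Mid, Tier1) with payoffs (6, 8).

6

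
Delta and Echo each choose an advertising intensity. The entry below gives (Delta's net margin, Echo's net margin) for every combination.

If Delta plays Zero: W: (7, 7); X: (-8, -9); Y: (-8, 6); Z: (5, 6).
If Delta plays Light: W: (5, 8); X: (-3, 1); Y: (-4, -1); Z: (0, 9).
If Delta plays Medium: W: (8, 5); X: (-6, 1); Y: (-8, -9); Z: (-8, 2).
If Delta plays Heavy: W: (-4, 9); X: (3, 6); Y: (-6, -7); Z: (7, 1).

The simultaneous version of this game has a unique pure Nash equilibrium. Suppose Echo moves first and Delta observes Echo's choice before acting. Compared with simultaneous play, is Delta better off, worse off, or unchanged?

Backward induction with Echo moving first.
- W: Delta compares 7, 5, 8, -4 and picks Medium; Echo would get 5.
- X: Delta compares -8, -3, -6, 3 and picks Heavy; Echo would get 6.
- Y: Delta compares -8, -4, -8, -6 and picks Light; Echo would get -1.
- Z: Delta compares 5, 0, -8, 7 and picks Heavy; Echo would get 1.
Echo's induced payoffs are 5, 6, -1, 1, so Echo commits to X. Subgame-perfect outcome: (Heavy, X) with payoffs (3, 6).
Now find the simultaneous Nash equilibrium.
Delta's best replies: W→Medium; X→Heavy; Y→Light; Z→Heavy.
Echo's best replies: Zero→W; Light→Z; Medium→W; Heavy→W.
The unique mutual best reply is (Medium, W), giving (8, 5).
Delta earns 3 sequentially versus 8 at the Nash outcome: worse off.

worse off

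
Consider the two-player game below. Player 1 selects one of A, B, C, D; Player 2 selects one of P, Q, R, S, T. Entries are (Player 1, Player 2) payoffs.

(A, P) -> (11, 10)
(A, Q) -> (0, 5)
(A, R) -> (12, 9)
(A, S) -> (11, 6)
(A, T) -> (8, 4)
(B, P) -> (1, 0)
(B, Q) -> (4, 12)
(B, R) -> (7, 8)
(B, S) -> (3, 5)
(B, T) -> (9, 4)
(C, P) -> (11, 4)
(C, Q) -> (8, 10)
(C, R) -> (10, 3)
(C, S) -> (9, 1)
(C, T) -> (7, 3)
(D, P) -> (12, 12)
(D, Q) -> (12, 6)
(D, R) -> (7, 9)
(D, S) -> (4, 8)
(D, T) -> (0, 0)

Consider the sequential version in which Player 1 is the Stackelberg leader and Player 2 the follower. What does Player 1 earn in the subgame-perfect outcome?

Solve by backward induction (Player 1 leads).
- A: Player 2 compares 10, 5, 9, 6, 4 and picks P; Player 1 would get 11.
- B: Player 2 compares 0, 12, 8, 5, 4 and picks Q; Player 1 would get 4.
- C: Player 2 compares 4, 10, 3, 1, 3 and picks Q; Player 1 would get 8.
- D: Player 2 compares 12, 6, 9, 8, 0 and picks P; Player 1 would get 12.
Player 1's induced payoffs are 11, 4, 8, 12, so Player 1 commits to D. Subgame-perfect outcome: (D, P) with payoffs (12, 12).

12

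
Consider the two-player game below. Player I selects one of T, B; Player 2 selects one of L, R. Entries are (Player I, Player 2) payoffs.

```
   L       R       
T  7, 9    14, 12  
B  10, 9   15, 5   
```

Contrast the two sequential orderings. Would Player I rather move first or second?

first

If Player I leads: Player 2's best replies are T→R, B→L; Player I's induced payoffs 14, 10; outcome (T, R), payoffs (14, 12).
If Player 2 leads: Player I's best replies are L→B, R→B; Player 2's induced payoffs 9, 5; outcome (B, L), payoffs (10, 9).
Player I gets 14 moving first and 10 moving second, so Player I prefers to move first.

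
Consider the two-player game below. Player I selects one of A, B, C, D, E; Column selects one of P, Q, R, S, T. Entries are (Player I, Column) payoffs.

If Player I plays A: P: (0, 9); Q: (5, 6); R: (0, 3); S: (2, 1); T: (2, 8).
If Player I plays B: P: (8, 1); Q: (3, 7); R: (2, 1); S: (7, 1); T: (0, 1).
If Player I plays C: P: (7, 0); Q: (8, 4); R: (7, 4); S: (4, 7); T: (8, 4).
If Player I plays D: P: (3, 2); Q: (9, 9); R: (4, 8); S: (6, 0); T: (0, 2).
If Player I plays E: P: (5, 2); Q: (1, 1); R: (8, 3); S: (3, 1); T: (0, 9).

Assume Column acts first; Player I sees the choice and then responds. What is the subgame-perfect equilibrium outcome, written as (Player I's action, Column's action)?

(D, Q)

Work backward from Player I's decision.
- P → Player I plays B (best of 0, 8, 7, 3, 5); Column gets 1.
- Q → Player I plays D (best of 5, 3, 8, 9, 1); Column gets 9.
- R → Player I plays E (best of 0, 2, 7, 4, 8); Column gets 3.
- S → Player I plays B (best of 2, 7, 4, 6, 3); Column gets 1.
- T → Player I plays C (best of 2, 0, 8, 0, 0); Column gets 4.
Column's induced payoffs are 1, 9, 3, 1, 4, so Column commits to Q. Subgame-perfect outcome: (D, Q) with payoffs (9, 9).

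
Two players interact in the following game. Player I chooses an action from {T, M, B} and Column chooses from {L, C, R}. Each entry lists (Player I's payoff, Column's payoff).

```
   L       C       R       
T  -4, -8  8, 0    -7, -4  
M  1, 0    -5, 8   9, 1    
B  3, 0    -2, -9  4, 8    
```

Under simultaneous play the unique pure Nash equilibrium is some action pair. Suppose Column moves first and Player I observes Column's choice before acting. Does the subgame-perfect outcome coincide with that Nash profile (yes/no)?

Solve by backward induction (Column leads).
- L → Player I plays B (best of -4, 1, 3); Column gets 0.
- C → Player I plays T (best of 8, -5, -2); Column gets 0.
- R → Player I plays M (best of -7, 9, 4); Column gets 1.
Maximizing over 0, 0, 1, Column chooses R. Subgame-perfect outcome: (M, R) with payoffs (9, 1).
Now find the simultaneous Nash equilibrium.
Player I's best replies: L→B; C→T; R→M.
Column's best replies: T→C; M→C; B→R.
The unique mutual best reply is (T, C), giving (8, 0).
Sequential outcome (M, R) differs from the Nash profile (T, C).

no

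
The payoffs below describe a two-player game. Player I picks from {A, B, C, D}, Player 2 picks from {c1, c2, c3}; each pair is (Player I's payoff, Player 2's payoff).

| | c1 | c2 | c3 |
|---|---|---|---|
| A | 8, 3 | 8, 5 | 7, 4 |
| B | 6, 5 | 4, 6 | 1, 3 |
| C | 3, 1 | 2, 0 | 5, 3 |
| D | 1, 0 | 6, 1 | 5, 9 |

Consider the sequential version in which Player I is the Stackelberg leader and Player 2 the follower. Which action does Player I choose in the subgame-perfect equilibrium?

Player 2 best-responds to each possible Player I move:
- A: Player 2 compares 3, 5, 4 and picks c2; Player I would get 8.
- B: Player 2 compares 5, 6, 3 and picks c2; Player I would get 4.
- C: Player 2 compares 1, 0, 3 and picks c3; Player I would get 5.
- D: Player 2 compares 0, 1, 9 and picks c3; Player I would get 5.
Among 8, 4, 5, 5, the best is 8 at A. Subgame-perfect outcome: (A, c2) with payoffs (8, 5).

A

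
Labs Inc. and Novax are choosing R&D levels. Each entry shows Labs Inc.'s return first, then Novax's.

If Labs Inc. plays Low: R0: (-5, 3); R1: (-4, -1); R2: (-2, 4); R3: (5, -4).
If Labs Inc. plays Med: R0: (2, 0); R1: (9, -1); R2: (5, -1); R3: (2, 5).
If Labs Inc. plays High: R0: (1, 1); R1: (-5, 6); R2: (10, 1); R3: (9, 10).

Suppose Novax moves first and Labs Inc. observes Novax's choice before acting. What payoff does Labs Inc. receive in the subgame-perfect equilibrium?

9

Labs Inc. best-responds to each possible Novax move:
- R0: BR = Med, leader payoff 0.
- R1: BR = Med, leader payoff -1.
- R2: BR = High, leader payoff 1.
- R3: BR = High, leader payoff 10.
Among 0, -1, 1, 10, the best is 10 at R3. Subgame-perfect outcome: (High, R3) with payoffs (9, 10).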